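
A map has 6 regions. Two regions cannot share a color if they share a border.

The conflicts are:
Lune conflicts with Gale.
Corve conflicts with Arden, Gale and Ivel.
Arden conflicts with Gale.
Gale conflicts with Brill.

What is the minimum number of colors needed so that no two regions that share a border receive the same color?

Corve, Arden, Gale all conflict with each other, so at least 3 colors are needed.
3 colors suffice: Lune=2, Corve=2, Arden=3, Gale=1, Ivel=1, Brill=2. No two conflicting regions share a color.

3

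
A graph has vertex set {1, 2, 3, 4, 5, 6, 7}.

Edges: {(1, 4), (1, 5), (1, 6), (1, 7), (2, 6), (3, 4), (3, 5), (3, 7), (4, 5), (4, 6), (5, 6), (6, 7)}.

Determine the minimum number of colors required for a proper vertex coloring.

1, 4, 5, 6 are mutually adjacent (a clique of size 4), so at least 4 colors are needed.
A valid assignment using 4 colors: 1=blue, 2=blue, 3=red, 4=green, 5=yellow, 6=red, 7=green. No two adjacent vertices share a color.

4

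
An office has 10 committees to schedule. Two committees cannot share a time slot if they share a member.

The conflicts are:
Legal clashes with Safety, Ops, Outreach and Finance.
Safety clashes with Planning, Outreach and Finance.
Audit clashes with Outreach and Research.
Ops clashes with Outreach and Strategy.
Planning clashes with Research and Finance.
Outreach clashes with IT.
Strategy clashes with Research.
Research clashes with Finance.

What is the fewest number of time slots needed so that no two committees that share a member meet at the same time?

Legal, Safety, Finance pairwise conflict, so at least 3 time slots are needed.
3 time slots suffice: time slot 1 → {Outreach, Strategy, Finance}; time slot 2 → {Safety, Ops, Research, IT}; time slot 3 → {Legal, Audit, Planning}. Each listed conflict is separated.

3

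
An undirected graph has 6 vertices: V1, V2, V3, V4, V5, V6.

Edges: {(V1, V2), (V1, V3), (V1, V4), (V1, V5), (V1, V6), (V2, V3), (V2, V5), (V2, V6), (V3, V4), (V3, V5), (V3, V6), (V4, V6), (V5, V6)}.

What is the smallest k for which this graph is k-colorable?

V1, V2, V3, V5, V6 form a clique, so at least 5 colors are needed.
5 colors suffice: V1=3, V2=4, V3=1, V4=4, V5=5, V6=2. Every edge joins two different colors.

5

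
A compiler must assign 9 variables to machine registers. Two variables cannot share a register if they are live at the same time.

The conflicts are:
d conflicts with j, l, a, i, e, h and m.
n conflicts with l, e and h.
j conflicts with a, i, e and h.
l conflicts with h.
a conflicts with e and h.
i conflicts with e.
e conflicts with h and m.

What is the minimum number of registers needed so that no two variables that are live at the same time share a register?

5

d, j, a, e, h are mutually in conflict, so at least 5 registers are needed.
5 registers suffice: register 1 → {l, e}; register 2 → {d, n}; register 3 → {i, h, m}; register 4 → {j}; register 5 → {a}. Each listed conflict is separated.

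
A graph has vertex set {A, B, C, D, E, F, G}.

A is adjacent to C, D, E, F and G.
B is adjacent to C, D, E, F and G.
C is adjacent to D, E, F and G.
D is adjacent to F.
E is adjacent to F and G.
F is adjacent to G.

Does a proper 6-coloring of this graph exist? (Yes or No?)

Yes

The chromatic number is 5. B, C, E, F, G form a clique, so at least 5 colors are needed.
One proper 5-coloring: A=4, B=4, C=2, D=3, E=3, F=1, G=5.
Since 6 ≥ 5, a proper 6-coloring certainly exists.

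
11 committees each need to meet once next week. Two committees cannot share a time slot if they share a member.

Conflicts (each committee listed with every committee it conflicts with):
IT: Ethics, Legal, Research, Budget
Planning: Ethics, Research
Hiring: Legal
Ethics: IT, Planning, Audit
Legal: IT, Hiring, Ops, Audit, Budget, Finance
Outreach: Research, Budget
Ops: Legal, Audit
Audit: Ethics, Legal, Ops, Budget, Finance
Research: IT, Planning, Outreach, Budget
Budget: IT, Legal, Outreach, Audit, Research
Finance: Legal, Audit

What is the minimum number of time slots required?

3

IT, Research, Budget pairwise conflict, so at least 3 time slots are needed.
3 time slots suffice: time slot 1 → {Ethics, Legal, Research}; time slot 2 → {IT, Planning, Hiring, Outreach, Audit}; time slot 3 → {Ops, Budget, Finance}. Each listed conflict is separated.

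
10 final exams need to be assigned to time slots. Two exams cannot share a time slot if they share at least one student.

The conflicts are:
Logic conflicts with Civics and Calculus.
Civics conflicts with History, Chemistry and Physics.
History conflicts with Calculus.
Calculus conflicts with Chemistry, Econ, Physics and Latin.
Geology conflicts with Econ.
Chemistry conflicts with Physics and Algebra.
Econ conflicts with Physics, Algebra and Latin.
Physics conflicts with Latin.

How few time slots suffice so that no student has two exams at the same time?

Calculus, Econ, Physics, Latin all conflict with each other, so at least 4 time slots are needed.
4 time slots suffice: Logic=2, Civics=1, History=2, Calculus=1, Geology=1, Chemistry=2, Econ=2, Physics=3, Algebra=1, Latin=4. Each listed conflict is separated.

4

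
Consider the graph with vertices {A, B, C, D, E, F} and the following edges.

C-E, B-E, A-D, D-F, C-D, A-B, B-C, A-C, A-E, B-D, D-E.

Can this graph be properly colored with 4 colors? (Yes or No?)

No

A, B, C, D, E are pairwise adjacent (a clique of size 5), so at least 5 colors are needed.
So 4 colors are not enough.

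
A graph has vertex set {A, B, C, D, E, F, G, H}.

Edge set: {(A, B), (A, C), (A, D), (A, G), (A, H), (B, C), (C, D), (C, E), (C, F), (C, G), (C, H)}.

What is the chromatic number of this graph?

A, C, H form a triangle, so at least 3 colors are needed.
One proper 3-coloring: A=2, B=3, C=1, D=3, E=2, F=2, G=3, H=3. No two adjacent vertices share a color.

3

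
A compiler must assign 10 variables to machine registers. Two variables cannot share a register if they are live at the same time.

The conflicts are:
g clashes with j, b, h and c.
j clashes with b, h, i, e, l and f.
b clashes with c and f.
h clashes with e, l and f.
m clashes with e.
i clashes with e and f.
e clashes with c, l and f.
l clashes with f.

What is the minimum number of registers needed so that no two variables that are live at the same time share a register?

j, h, e, l, f all conflict with each other, so at least 5 registers are needed.
5 registers suffice: g=3, j=1, b=2, h=4, m=1, i=4, e=2, c=1, l=5, f=3. Every pair that conflicts lands in different registers.

5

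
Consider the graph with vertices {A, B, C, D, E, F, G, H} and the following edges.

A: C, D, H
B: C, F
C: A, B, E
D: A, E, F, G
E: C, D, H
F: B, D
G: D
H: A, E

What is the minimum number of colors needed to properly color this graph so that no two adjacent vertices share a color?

The cycle A-D-F-B-C-A has odd length 5, so it cannot be 2-colored; at least 3 colors are needed.
A valid assignment using 3 colors: A=2, B=3, C=1, D=1, E=2, F=2, G=2, H=1. Each edge has distinct colors on its endpoints.

3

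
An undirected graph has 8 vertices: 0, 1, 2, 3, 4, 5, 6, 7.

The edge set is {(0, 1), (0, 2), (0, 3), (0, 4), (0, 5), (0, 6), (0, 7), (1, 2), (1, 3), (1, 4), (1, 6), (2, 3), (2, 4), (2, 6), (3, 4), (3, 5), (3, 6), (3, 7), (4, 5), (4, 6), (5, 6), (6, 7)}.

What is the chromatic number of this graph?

6

0, 1, 2, 3, 4, 6 form a clique, so at least 6 colors are needed.
A valid assignment using 6 colors: 0=blue, 1=purple, 2=orange, 3=green, 4=yellow, 5=purple, 6=red, 7=yellow. Every edge joins two different colors.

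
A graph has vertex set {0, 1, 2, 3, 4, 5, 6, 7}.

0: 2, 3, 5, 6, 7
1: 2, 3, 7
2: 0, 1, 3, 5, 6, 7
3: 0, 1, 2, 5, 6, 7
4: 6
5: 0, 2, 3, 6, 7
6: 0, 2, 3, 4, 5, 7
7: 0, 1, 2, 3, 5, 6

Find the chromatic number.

0, 2, 3, 5, 6, 7 are pairwise adjacent (a clique of size 6), so at least 6 colors are needed.
A valid assignment using 6 colors: 0=orange, 1=green, 2=red, 3=blue, 4=red, 5=purple, 6=green, 7=yellow. Every edge joins two different colors.

6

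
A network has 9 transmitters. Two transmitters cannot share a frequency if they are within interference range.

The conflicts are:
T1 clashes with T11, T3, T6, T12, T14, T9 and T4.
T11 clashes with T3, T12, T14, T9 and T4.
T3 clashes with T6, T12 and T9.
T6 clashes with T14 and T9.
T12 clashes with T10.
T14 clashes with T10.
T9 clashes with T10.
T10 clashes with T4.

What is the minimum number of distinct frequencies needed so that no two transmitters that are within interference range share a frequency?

4

T1, T3, T6, T9 pairwise conflict, so at least 4 frequencies are needed.
A valid assignment using 4 frequencies: T1=1, T11=2, T3=3, T6=2, T12=4, T14=3, T9=4, T10=1, T4=3. No two conflicting transmitters share a frequency.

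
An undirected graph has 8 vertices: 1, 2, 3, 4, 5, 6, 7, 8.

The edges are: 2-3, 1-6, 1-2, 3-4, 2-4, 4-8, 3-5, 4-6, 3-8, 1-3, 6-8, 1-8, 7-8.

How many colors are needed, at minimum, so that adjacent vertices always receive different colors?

1, 6, 8 are mutually adjacent, so at least 3 colors are needed.
3 colors suffice: color red → {2, 5, 8}; color blue → {3, 6, 7}; color green → {1, 4}. Each edge has distinct colors on its endpoints.

3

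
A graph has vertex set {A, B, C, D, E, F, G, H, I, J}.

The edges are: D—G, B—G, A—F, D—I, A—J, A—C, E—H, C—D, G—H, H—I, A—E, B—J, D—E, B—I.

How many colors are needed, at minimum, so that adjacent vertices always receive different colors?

2

C and D are adjacent, so at least 2 colors are needed.
2 colors suffice: color 1 → {A, B, D, H}; color 2 → {C, E, F, G, I, J}. No two adjacent vertices share a color.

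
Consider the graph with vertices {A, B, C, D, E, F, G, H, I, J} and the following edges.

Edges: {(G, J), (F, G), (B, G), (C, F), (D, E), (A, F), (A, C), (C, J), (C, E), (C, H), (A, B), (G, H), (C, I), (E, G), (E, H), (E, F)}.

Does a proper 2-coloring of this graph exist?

C, E, F form a triangle, so at least 3 colors are needed.
So 2 colors are not enough.

No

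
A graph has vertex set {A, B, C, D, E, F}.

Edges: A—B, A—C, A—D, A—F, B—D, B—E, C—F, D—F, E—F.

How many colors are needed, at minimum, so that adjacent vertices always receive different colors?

3

A, B, D are pairwise adjacent, so at least 3 colors are needed.
3 colors suffice: color 1 → {A, E}; color 2 → {B, F}; color 3 → {C, D}. No two adjacent vertices share a color.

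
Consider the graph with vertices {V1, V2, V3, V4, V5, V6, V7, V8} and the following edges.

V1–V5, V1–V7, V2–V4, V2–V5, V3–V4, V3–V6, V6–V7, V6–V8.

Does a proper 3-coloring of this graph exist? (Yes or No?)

Yes

The chromatic number is 3. The cycle V1-V7-V6-V3-V4-V2-V5-V1 has odd length 7, so it cannot be 2-colored; at least 3 colors are needed.
3 colors suffice: V1=3, V2=2, V3=2, V4=1, V5=1, V6=1, V7=2, V8=2.
That is already a proper 3-coloring.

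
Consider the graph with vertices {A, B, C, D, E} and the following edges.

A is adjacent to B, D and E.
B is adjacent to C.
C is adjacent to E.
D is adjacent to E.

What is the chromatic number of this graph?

3

A, D, E are pairwise adjacent, so at least 3 colors are needed.
3 colors suffice: A=blue, B=red, C=blue, D=green, E=red. Each edge has distinct colors on its endpoints.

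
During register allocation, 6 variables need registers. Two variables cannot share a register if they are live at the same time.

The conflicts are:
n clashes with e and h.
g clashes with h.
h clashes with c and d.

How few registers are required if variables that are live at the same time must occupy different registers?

h and c conflict, so at least 2 registers are needed.
2 registers suffice: register 1 → {e, h}; register 2 → {n, g, c, d}. Every pair that conflicts lands in different registers.

2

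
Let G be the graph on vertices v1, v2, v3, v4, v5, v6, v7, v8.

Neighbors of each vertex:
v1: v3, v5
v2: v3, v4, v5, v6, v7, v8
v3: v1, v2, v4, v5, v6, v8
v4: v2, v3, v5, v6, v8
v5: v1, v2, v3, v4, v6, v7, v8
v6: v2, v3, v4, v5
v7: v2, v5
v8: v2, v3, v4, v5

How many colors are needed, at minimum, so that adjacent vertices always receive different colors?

5

v2, v3, v4, v5, v6 are mutually adjacent (a clique of size 5), so at least 5 colors are needed.
5 colors suffice: color red → {v5}; color blue → {v1, v2}; color green → {v3, v7}; color yellow → {v4}; color purple → {v6, v8}. No two adjacent vertices share a color.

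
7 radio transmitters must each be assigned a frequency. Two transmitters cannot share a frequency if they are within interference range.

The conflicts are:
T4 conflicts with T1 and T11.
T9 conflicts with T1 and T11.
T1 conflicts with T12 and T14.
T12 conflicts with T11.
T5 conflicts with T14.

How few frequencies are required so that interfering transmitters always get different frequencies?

T1 and T12 conflict, so at least 2 frequencies are needed.
Using 2 frequencies: T4=2, T9=2, T1=1, T12=2, T5=1, T11=1, T14=2. No two conflicting transmitters share a frequency.

2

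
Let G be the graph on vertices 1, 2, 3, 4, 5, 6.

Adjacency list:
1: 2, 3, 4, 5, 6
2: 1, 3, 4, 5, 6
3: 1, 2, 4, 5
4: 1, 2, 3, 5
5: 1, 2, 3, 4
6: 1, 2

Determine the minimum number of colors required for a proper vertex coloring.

1, 2, 3, 4, 5 are pairwise adjacent (a clique of size 5), so at least 5 colors are needed.
5 colors suffice: color red → {1}; color blue → {2}; color green → {5, 6}; color yellow → {4}; color purple → {3}. Every edge joins two different colors.

5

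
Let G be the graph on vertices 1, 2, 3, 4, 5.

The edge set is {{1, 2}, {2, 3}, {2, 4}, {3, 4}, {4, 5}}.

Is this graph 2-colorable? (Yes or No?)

2, 3, 4 form a triangle, so at least 3 colors are needed.
So 2 colors are not enough.

No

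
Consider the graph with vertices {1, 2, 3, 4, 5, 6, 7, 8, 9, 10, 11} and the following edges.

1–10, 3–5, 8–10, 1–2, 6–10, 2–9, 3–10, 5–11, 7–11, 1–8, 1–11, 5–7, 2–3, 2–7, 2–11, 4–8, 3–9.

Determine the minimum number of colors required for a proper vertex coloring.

2, 3, 9 are pairwise adjacent, so at least 3 colors are needed.
3 colors suffice: color red → {2, 4, 5, 10}; color blue → {1, 3, 6, 7}; color green → {8, 9, 11}. Every edge joins two different colors.

3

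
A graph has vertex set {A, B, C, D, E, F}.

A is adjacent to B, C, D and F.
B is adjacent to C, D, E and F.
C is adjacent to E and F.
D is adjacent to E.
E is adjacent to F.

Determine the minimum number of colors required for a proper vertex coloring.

4

A, B, C, F are pairwise adjacent (a clique of size 4), so at least 4 colors are needed.
4 colors suffice: color 1 → {B}; color 2 → {A, E}; color 3 → {D, F}; color 4 → {C}. Every edge joins two different colors.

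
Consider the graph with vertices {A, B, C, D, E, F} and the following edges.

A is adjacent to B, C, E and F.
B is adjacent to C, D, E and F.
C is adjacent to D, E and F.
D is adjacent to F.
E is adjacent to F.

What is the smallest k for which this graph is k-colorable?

5

A, B, C, E, F are mutually adjacent (a clique of size 5), so at least 5 colors are needed.
5 colors suffice: color 1 → {F}; color 2 → {C}; color 3 → {B}; color 4 → {D, E}; color 5 → {A}. Each edge has distinct colors on its endpoints.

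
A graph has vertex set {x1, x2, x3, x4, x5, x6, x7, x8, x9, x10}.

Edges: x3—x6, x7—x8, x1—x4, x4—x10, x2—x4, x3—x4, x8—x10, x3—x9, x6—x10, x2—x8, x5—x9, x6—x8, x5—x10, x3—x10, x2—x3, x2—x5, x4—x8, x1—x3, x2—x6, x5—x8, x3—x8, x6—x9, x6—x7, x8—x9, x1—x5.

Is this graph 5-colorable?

Yes

The chromatic number is 4. x2, x3, x4, x8 are mutually adjacent (a clique of size 4), so at least 4 colors are needed.
One proper 4-coloring: x1=1, x2=4, x3=2, x4=3, x5=2, x6=3, x7=2, x8=1, x9=4, x10=4.
Since 5 ≥ 4, a proper 5-coloring certainly exists.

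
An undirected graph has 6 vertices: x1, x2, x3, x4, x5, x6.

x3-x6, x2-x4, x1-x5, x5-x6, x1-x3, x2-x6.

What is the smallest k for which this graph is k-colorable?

2

x1 and x5 are adjacent, so at least 2 colors are needed.
A valid assignment using 2 colors: x1=red, x2=blue, x3=blue, x4=red, x5=blue, x6=red. No two adjacent vertices share a color.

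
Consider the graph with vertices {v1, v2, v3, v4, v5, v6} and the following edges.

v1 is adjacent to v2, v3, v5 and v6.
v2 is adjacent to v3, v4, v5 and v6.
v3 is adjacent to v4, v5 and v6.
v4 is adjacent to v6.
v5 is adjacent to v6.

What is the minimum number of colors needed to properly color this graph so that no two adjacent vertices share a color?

5

v1, v2, v3, v5, v6 are mutually adjacent (a clique of size 5), so at least 5 colors are needed.
One proper 5-coloring: v1=5, v2=2, v3=1, v4=4, v5=4, v6=3. Every edge joins two different colors.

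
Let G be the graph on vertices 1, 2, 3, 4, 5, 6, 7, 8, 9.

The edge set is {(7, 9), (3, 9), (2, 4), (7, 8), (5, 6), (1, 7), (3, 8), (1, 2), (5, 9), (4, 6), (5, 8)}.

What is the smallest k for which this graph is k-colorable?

The cycle 2-1-7-9-5-6-4-2 has odd length 7, so it cannot be 2-colored; at least 3 colors are needed.
3 colors suffice: 1=b, 2=c, 3=a, 4=a, 5=a, 6=b, 7=a, 8=b, 9=b. No two adjacent vertices share a color.

3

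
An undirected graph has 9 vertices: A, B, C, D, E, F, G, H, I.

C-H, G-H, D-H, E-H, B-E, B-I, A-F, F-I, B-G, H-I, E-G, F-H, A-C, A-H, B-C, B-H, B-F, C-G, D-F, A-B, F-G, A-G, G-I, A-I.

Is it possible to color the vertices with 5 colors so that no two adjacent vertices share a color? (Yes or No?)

No

A, B, F, G, H, I are pairwise adjacent (a clique of size 6), so at least 6 colors are needed.
So 5 colors are not enough.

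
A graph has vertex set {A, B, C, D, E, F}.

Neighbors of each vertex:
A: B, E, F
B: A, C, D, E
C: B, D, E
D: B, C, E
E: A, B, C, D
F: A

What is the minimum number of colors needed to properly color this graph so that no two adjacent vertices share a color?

4

B, C, D, E form a clique, so at least 4 colors are needed.
4 colors suffice: color red → {B, F}; color blue → {E}; color green → {A, C}; color yellow → {D}. Every edge joins two different colors.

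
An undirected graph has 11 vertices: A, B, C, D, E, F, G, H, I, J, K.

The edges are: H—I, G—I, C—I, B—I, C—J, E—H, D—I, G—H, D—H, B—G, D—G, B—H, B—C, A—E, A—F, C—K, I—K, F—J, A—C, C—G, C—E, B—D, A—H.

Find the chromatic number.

5

B, D, G, H, I form a clique, so at least 5 colors are needed.
One proper 5-coloring: A=blue, B=green, C=red, D=purple, E=green, F=red, G=yellow, H=red, I=blue, J=blue, K=green. Every edge joins two different colors.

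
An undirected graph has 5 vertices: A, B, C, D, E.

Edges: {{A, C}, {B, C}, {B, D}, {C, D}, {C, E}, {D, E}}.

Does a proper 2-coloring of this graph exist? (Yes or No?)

No

C, D, E are mutually adjacent, so at least 3 colors are needed.
So 2 colors are not enough.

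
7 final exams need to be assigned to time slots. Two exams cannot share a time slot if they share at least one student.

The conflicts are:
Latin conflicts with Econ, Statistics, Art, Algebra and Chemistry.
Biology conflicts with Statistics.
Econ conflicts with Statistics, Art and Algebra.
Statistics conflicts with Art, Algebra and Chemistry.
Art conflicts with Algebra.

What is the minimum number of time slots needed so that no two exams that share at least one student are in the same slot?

Latin, Econ, Statistics, Art, Algebra all conflict with each other, so at least 5 time slots are needed.
Using 5 time slots: Latin=2, Biology=2, Econ=4, Statistics=1, Art=3, Algebra=5, Chemistry=3. No two conflicting exams share a time slot.

5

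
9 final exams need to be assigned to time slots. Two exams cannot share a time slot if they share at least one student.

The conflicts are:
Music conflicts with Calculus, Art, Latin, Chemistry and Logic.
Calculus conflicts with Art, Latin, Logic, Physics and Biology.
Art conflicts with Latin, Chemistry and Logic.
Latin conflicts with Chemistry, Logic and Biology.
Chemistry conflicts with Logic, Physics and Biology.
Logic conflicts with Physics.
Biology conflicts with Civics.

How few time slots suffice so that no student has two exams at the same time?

5

Music, Calculus, Art, Latin, Logic are mutually in conflict, so at least 5 time slots are needed.
A valid assignment using 5 time slots: Music=4, Calculus=3, Art=5, Latin=1, Chemistry=3, Logic=2, Physics=1, Biology=2, Civics=1. Every pair that conflicts lands in different time slots.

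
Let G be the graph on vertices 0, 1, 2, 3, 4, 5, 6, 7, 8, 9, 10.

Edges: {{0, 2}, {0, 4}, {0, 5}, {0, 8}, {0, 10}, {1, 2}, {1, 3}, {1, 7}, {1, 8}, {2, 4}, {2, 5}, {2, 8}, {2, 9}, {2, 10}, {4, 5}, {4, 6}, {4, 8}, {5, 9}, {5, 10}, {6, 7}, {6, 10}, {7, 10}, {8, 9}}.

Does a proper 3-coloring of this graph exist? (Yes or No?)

0, 2, 4, 8 form a clique, so at least 4 colors are needed.
So 3 colors are not enough.

No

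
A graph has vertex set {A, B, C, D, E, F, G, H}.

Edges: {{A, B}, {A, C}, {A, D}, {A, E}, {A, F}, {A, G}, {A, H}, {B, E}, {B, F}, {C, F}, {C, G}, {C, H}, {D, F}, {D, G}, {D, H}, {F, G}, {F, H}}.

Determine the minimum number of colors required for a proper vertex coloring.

A, D, F, H are pairwise adjacent (a clique of size 4), so at least 4 colors are needed.
One proper 4-coloring: A=1, B=3, C=3, D=3, E=2, F=2, G=4, H=4. No two adjacent vertices share a color.

4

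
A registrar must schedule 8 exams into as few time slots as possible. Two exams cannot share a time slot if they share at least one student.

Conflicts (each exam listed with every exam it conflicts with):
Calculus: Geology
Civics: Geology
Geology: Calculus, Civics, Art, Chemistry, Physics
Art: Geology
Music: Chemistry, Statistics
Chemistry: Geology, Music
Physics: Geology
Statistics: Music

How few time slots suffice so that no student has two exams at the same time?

2

Music and Statistics conflict, so at least 2 time slots are needed.
Using 2 time slots: Calculus=2, Civics=2, Geology=1, Art=2, Music=1, Chemistry=2, Physics=2, Statistics=2. No two conflicting exams share a time slot.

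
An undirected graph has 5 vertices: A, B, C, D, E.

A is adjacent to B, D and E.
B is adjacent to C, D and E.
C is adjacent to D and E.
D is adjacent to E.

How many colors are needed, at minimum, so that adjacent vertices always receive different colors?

A, B, D, E are mutually adjacent (a clique of size 4), so at least 4 colors are needed.
One proper 4-coloring: A=4, B=3, C=4, D=2, E=1. Each edge has distinct colors on its endpoints.

4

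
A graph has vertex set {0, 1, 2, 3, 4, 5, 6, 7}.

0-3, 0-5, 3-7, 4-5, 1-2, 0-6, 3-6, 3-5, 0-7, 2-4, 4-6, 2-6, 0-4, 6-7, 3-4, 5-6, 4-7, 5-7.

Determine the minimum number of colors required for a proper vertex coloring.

0, 3, 4, 5, 6, 7 form a clique, so at least 6 colors are needed.
6 colors suffice: color red → {1, 4}; color blue → {6}; color green → {2, 5}; color yellow → {3}; color purple → {7}; color orange → {0}. Every edge joins two different colors.

6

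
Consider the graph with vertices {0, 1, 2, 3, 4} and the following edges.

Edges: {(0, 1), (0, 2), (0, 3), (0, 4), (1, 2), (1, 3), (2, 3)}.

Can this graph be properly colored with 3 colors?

No

0, 1, 2, 3 form a clique, so at least 4 colors are needed.
So 3 colors are not enough.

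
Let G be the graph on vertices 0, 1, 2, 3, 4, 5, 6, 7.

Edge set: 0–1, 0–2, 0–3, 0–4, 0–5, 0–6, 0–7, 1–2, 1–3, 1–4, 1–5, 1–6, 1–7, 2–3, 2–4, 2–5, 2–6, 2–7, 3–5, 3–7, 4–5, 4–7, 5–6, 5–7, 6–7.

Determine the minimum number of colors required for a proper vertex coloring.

0, 1, 2, 5, 6, 7 are mutually adjacent (a clique of size 6), so at least 6 colors are needed.
One proper 6-coloring: 0=green, 1=red, 2=purple, 3=orange, 4=orange, 5=blue, 6=orange, 7=yellow. Every edge joins two different colors.

6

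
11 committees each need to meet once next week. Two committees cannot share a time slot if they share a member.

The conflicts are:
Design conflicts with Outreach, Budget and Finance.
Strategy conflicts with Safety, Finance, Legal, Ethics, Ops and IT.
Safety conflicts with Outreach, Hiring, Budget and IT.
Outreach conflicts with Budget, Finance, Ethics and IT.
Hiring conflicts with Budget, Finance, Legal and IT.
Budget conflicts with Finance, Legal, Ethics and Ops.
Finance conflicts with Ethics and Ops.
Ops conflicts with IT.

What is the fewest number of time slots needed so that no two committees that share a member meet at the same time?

Design, Outreach, Budget, Finance are mutually in conflict, so at least 4 time slots are needed.
4 time slots suffice: time slot 1 → {Strategy, Budget}; time slot 2 → {Safety, Finance, Legal}; time slot 3 → {Outreach, Hiring, Ops}; time slot 4 → {Design, Ethics, IT}. Each listed conflict is separated.

4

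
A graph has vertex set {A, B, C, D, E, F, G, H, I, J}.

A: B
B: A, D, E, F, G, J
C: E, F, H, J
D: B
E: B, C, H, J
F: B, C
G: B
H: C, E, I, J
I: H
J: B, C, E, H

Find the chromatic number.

C, E, H, J form a clique, so at least 4 colors are needed.
4 colors suffice: color red → {B, H}; color blue → {A, C, D, G, I}; color green → {E, F}; color yellow → {J}. Every edge joins two different colors.

4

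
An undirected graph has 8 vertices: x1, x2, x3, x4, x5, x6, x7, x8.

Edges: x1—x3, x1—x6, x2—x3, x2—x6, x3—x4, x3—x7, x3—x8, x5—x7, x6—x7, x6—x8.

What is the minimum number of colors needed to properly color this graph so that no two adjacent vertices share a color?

x3 and x8 are adjacent, so at least 2 colors are needed.
2 colors suffice: color 1 → {x3, x5, x6}; color 2 → {x1, x2, x4, x7, x8}. Every edge joins two different colors.

2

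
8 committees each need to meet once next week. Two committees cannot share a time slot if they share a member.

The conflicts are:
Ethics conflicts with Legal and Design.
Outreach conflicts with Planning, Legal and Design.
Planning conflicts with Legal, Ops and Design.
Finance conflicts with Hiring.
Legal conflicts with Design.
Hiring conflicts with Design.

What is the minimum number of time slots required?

Outreach, Planning, Legal, Design pairwise conflict, so at least 4 time slots are needed.
4 time slots suffice: time slot 1 → {Finance, Ops, Design}; time slot 2 → {Ethics, Planning, Hiring}; time slot 3 → {Legal}; time slot 4 → {Outreach}. Every pair that conflicts lands in different time slots.

4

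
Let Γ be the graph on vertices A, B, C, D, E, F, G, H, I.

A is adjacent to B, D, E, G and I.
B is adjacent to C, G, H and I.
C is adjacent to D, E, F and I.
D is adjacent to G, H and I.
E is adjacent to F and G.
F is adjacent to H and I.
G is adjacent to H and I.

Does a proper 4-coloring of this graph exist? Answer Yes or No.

The chromatic number is 4. A, B, G, I are pairwise adjacent (a clique of size 4), so at least 4 colors are needed.
4 colors suffice: A=yellow, B=green, C=red, D=green, E=blue, F=green, G=red, H=blue, I=blue.
That is already a proper 4-coloring.

Yes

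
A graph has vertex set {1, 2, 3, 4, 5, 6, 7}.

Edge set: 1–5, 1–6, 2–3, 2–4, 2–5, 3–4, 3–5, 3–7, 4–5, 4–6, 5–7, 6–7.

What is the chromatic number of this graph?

2, 3, 4, 5 form a clique, so at least 4 colors are needed.
One proper 4-coloring: 1=b, 2=d, 3=b, 4=c, 5=a, 6=a, 7=c. No two adjacent vertices share a color.

4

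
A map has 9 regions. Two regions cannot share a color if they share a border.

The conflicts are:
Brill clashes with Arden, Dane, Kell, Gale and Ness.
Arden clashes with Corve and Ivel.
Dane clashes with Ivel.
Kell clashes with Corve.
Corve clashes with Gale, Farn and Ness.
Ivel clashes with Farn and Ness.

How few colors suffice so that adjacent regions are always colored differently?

Corve and Ness conflict, so at least 2 colors are needed.
2 colors suffice: color 1 → {Brill, Corve, Ivel}; color 2 → {Arden, Dane, Kell, Gale, Farn, Ness}. No two conflicting regions share a color.

2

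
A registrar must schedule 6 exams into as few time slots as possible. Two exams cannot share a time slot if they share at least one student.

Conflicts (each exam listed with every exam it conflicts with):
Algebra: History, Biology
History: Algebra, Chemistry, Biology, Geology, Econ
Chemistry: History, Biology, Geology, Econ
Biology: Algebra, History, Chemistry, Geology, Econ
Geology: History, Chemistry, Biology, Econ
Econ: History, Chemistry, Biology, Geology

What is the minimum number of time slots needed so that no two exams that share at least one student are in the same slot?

5

History, Chemistry, Biology, Geology, Econ pairwise conflict, so at least 5 time slots are needed.
5 time slots suffice: time slot 1 → {History}; time slot 2 → {Biology}; time slot 3 → {Algebra, Chemistry}; time slot 4 → {Geology}; time slot 5 → {Econ}. Each listed conflict is separated.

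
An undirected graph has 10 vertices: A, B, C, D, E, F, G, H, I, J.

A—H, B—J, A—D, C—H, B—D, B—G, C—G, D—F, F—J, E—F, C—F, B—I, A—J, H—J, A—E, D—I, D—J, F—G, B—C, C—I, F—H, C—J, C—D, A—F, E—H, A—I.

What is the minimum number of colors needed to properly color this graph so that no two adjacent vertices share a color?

4

B, C, D, J are mutually adjacent (a clique of size 4), so at least 4 colors are needed.
4 colors suffice: color red → {A, C}; color blue → {B, F}; color green → {E, G, I, J}; color yellow → {D, H}. No two adjacent vertices share a color.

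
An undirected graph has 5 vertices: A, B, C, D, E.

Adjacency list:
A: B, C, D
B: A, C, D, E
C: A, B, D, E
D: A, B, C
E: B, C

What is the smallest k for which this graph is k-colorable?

4

A, B, C, D are mutually adjacent (a clique of size 4), so at least 4 colors are needed.
4 colors suffice: color 1 → {B}; color 2 → {C}; color 3 → {A, E}; color 4 → {D}. Each edge has distinct colors on its endpoints.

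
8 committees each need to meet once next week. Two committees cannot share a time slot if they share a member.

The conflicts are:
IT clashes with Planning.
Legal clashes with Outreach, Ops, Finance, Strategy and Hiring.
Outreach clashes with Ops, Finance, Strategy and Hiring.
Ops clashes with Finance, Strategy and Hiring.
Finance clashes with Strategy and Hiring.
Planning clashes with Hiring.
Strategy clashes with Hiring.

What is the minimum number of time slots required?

6

Legal, Outreach, Ops, Finance, Strategy, Hiring are mutually in conflict, so at least 6 time slots are needed.
Using 6 time slots: IT=1, Legal=4, Outreach=3, Ops=6, Finance=2, Planning=2, Strategy=5, Hiring=1. Each listed conflict is separated.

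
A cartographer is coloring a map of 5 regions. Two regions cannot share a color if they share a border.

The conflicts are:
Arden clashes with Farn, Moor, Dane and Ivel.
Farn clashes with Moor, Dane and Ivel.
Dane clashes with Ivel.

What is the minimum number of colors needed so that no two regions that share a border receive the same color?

4

Arden, Farn, Dane, Ivel are mutually in conflict, so at least 4 colors are needed.
4 colors suffice: Arden=2, Farn=1, Moor=3, Dane=4, Ivel=3. Each listed conflict is separated.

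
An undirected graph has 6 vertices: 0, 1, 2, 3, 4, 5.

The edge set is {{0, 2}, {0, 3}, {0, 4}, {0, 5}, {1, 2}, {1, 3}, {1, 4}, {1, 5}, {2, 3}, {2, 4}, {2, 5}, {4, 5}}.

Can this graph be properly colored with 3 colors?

No

1, 2, 4, 5 form a clique, so at least 4 colors are needed.
So 3 colors are not enough.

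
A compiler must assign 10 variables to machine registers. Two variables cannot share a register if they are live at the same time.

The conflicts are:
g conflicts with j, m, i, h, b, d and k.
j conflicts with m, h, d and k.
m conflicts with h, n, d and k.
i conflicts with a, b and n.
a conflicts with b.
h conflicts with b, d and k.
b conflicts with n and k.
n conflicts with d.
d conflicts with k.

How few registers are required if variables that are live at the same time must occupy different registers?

g, j, m, h, d, k are mutually in conflict, so at least 6 registers are needed.
6 registers suffice: register 1 → {g, a, n}; register 2 → {b, d}; register 3 → {i, k}; register 4 → {m}; register 5 → {h}; register 6 → {j}. Every pair that conflicts lands in different registers.

6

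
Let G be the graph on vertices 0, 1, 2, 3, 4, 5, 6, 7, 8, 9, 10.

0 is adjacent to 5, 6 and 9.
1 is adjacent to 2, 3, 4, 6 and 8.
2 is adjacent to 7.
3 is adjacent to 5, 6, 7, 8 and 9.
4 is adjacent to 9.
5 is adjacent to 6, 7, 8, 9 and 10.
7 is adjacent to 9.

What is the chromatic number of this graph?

4

3, 5, 7, 9 form a clique, so at least 4 colors are needed.
4 colors suffice: 0=blue, 1=red, 2=blue, 3=blue, 4=blue, 5=red, 6=green, 7=yellow, 8=green, 9=green, 10=blue. Each edge has distinct colors on its endpoints.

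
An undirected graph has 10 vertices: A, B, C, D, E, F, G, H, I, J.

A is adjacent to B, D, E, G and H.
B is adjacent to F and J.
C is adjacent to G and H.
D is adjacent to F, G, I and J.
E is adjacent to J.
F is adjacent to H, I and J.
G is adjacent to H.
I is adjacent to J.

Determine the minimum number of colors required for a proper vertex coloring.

4

D, F, I, J are mutually adjacent (a clique of size 4), so at least 4 colors are needed.
4 colors suffice: color red → {A, C, J}; color blue → {B, D, E, H}; color green → {F, G}; color yellow → {I}. No two adjacent vertices share a color.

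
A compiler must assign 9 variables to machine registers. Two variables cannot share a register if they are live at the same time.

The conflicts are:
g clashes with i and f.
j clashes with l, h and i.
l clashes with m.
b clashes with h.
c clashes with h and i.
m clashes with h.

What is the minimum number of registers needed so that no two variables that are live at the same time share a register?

j and l conflict, so at least 2 registers are needed.
2 registers suffice: register 1 → {l, h, i, f}; register 2 → {g, j, b, c, m}. Every pair that conflicts lands in different registers.

2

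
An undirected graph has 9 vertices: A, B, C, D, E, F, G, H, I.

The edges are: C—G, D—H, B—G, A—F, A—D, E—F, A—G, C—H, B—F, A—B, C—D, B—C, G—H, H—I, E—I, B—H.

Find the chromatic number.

4

B, C, G, H form a clique, so at least 4 colors are needed.
4 colors suffice: color 1 → {B, D, I}; color 2 → {A, E, H}; color 3 → {F, G}; color 4 → {C}. Every edge joins two different colors.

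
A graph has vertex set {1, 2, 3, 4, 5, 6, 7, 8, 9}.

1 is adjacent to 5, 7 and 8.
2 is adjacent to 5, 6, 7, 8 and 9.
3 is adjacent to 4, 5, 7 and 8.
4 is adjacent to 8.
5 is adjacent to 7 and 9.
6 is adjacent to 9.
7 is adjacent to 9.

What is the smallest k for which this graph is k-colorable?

2, 5, 7, 9 are pairwise adjacent (a clique of size 4), so at least 4 colors are needed.
4 colors suffice: color a → {1, 2, 3}; color b → {5, 6, 8}; color c → {4, 7}; color d → {9}. Each edge has distinct colors on its endpoints.

4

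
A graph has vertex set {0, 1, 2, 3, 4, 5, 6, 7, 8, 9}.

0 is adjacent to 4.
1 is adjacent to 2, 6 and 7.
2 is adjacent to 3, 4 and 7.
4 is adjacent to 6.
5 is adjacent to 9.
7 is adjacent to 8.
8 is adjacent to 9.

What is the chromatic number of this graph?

1, 2, 7 are mutually adjacent, so at least 3 colors are needed.
A valid assignment using 3 colors: 0=red, 1=blue, 2=red, 3=blue, 4=blue, 5=blue, 6=red, 7=green, 8=blue, 9=red. No two adjacent vertices share a color.

3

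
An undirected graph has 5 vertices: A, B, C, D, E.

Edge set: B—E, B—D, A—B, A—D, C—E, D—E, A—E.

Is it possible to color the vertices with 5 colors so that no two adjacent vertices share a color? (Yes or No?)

Yes

The chromatic number is 4. A, B, D, E are mutually adjacent (a clique of size 4), so at least 4 colors are needed.
4 colors suffice: color red → {E}; color blue → {B, C}; color green → {A}; color yellow → {D}.
Since 5 ≥ 4, a proper 5-coloring certainly exists.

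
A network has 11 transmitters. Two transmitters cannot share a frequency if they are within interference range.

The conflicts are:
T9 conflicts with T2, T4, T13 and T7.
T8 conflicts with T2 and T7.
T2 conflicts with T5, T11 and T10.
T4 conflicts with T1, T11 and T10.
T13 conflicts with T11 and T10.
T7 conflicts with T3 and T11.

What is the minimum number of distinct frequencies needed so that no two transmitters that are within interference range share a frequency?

T7 and T3 conflict, so at least 2 frequencies are needed.
A valid assignment using 2 frequencies: T9=2, T8=2, T2=1, T4=1, T13=1, T1=2, T7=1, T3=2, T5=2, T11=2, T10=2. Every pair that conflicts lands in different frequencies.

2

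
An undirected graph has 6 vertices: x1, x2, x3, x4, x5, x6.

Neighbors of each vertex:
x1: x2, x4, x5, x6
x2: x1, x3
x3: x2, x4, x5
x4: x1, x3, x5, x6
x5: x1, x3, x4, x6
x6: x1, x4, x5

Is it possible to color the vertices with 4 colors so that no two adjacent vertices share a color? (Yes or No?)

The chromatic number is 4. x1, x4, x5, x6 are pairwise adjacent (a clique of size 4), so at least 4 colors are needed.
4 colors suffice: x1=3, x2=1, x3=3, x4=1, x5=2, x6=4.
That is already a proper 4-coloring.

Yes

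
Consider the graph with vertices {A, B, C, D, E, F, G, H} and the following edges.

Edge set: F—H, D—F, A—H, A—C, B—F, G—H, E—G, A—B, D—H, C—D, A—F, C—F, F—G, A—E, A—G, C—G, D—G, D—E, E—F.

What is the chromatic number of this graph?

4

D, E, F, G form a clique, so at least 4 colors are needed.
4 colors suffice: A=3, B=2, C=4, D=3, E=4, F=1, G=2, H=4. Each edge has distinct colors on its endpoints.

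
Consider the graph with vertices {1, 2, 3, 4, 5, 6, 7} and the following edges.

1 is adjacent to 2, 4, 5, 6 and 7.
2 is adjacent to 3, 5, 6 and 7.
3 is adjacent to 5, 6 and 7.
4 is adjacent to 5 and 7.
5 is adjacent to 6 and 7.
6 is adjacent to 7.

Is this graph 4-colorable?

No

1, 2, 5, 6, 7 form a clique, so at least 5 colors are needed.
So 4 colors are not enough.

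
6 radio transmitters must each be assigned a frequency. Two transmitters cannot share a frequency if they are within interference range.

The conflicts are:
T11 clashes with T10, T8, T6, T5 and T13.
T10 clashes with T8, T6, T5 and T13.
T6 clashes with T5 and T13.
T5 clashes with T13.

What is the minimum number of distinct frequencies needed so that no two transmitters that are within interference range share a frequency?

5

T11, T10, T6, T5, T13 all conflict with each other, so at least 5 frequencies are needed.
5 frequencies suffice: frequency 1 → {T10}; frequency 2 → {T11}; frequency 3 → {T8, T5}; frequency 4 → {T6}; frequency 5 → {T13}. Each listed conflict is separated.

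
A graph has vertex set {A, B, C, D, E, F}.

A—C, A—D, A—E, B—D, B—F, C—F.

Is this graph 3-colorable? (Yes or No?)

Yes

The chromatic number is 3. The cycle D-A-C-F-B-D has odd length 5, so it cannot be 2-colored; at least 3 colors are needed.
A valid assignment using 3 colors: A=1, B=1, C=2, D=2, E=2, F=3.
That is already a proper 3-coloring.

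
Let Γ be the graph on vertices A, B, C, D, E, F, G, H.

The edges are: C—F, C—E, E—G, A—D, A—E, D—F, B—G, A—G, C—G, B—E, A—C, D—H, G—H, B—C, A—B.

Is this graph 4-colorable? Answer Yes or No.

A, B, C, E, G form a clique, so at least 5 colors are needed.
So 4 colors are not enough.

No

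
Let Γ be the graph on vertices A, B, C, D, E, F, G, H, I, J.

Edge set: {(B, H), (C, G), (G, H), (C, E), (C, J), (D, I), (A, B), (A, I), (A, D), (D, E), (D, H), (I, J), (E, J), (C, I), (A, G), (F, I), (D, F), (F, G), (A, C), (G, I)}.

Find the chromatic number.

4

A, C, G, I form a clique, so at least 4 colors are needed.
4 colors suffice: A=4, B=2, C=2, D=2, E=1, F=4, G=3, H=1, I=1, J=3. No two adjacent vertices share a color.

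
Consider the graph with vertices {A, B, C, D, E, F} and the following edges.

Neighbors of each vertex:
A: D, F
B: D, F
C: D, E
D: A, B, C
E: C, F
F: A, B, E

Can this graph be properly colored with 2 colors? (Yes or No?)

No

The cycle E-F-B-D-C-E has odd length 5, so it cannot be 2-colored; at least 3 colors are needed.
So 2 colors are not enough.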